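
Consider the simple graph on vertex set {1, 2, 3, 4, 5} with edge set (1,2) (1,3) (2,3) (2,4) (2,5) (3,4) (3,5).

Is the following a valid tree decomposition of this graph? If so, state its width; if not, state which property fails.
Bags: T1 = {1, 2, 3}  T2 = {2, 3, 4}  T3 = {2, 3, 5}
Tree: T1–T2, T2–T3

Every vertex of G appears in some bag (union = {1, 2, 3, 4, 5}); every edge is covered by a bag; and for each vertex v the set of bags containing v is connected in the bag tree. The decomposition is therefore valid. The largest bag has 3 vertices, so the width is 2.

Yes; width 2.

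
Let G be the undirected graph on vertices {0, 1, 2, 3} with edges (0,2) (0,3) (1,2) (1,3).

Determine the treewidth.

2

A width-2 tree decomposition is:
Bags: B1 = {0, 1, 3}  B2 = {0, 1, 2}
Tree: B1–B2
The largest bag has 3 vertices, giving width 2; this decomposition certifies tw(G) ≤ 2. The edges 1–3–0–2–1 form a cycle, so G is not a tree and its treewidth is at least 2. Combining the bounds, tw(G) = 2.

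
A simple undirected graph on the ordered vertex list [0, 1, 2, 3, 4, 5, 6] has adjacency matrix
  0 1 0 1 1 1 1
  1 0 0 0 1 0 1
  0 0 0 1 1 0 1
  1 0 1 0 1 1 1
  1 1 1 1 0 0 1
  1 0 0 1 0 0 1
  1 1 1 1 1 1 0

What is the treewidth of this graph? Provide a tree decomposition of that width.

Treewidth 3.
One optimal decomposition is:
Bags: B1 = {0, 3, 4, 6}  B2 = {2, 3, 4, 6}  B3 = {0, 1, 4, 6}  B4 = {0, 3, 5, 6}
Tree: B1–B2, B1–B3, B1–B4

Each bag holds 4 vertices, so the decomposition has width 3, which upper-bounds the treewidth. For the lower bound, the 4 vertices {0, 1, 4, 6} are pairwise adjacent, and any tree decomposition puts a clique entirely inside one bag — forcing width ≥ 3. Combining the bounds, tw(G) = 3.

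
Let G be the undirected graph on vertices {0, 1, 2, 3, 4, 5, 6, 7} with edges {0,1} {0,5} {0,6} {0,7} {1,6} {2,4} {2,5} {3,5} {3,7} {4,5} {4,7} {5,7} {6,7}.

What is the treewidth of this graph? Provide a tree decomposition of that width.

Every bag has size at most 3, so the width is 3 − 1 = 2 and tw(G) ≤ 2. For the lower bound, the 3 vertices {0, 1, 6} are pairwise adjacent, and any tree decomposition puts a clique entirely inside one bag — forcing width ≥ 2. Therefore the treewidth is 2.

Treewidth 2.
One such decomposition:
Bags: B1 = {3, 5, 7}  B2 = {0, 5, 7}  B3 = {0, 6, 7}  B4 = {0, 1, 6}  B5 = {4, 5, 7}  B6 = {2, 4, 5}
Tree: B1–B2, B2–B3, B3–B4, B1–B5, B5–B6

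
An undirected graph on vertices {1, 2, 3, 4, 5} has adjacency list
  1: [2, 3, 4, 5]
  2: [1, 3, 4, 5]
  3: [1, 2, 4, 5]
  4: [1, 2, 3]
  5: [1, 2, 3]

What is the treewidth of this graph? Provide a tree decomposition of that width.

Treewidth 3.
Bags: B1 = {1, 2, 3, 5}  B2 = {1, 2, 3, 4}
Tree: B1–B2

Every bag has size at most 4, so the width is 4 − 1 = 3 and tw(G) ≤ 3. For the lower bound, the 4 vertices {1, 2, 3, 4} are pairwise adjacent, and any tree decomposition puts a clique entirely inside one bag — forcing width ≥ 3. Combining the bounds, tw(G) = 3.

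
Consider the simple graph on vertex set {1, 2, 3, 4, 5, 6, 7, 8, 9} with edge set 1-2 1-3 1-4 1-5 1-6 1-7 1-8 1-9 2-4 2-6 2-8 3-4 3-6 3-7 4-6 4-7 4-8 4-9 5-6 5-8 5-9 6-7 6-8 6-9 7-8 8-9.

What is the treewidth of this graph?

4

A width-4 tree decomposition is:
Bags: B1 = {1, 4, 6, 8, 9}  B2 = {1, 4, 6, 7, 8}  B3 = {1, 2, 4, 6, 8}  B4 = {1, 5, 6, 8, 9}  B5 = {1, 3, 4, 6, 7}
Tree: B1–B2, B1–B3, B1–B4, B2–B5
Each bag holds 5 vertices, so the decomposition has width 4, which upper-bounds the treewidth. On the other hand G contains the 5-clique {1, 4, 6, 8, 9}. A clique must lie in a single bag of any decomposition, so no decomposition can have width below 4. Combining the bounds, tw(G) = 4.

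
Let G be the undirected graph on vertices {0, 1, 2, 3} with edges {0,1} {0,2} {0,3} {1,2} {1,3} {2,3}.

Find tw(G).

A width-3 tree decomposition is:
Bags: B1 = {0, 1, 2, 3}
Tree: (single bag)
A single bag containing all 4 vertices is trivially a valid decomposition of width 3. Conversely, {0, 1, 2, 3} is a clique of size 4, and the vertices of any clique must share a bag in every tree decomposition; so some bag has ≥ 4 vertices and tw(G) ≥ 3. Hence tw(G) = 3 exactly.

3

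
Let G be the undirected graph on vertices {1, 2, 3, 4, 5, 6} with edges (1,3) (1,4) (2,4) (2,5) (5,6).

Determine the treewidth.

A width-1 tree decomposition is:
Bags: B1 = {5, 6}  B2 = {2, 5}  B3 = {2, 4}  B4 = {1, 4}  B5 = {1, 3}
Tree: B1–B2, B2–B3, B3–B4, B4–B5
The largest bag has 2 vertices, giving width 1; this decomposition certifies tw(G) ≤ 1. Since G has at least one edge (e.g. 6–5), it is not an edgeless graph, so tw(G) ≥ 1. Hence tw(G) = 1 exactly.

1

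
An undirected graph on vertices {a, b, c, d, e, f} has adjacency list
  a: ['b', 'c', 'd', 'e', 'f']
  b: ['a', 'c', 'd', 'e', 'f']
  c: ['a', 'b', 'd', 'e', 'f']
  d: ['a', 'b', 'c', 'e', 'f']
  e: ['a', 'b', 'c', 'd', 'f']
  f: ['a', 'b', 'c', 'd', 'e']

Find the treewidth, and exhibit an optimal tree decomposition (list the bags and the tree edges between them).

With just one bag of size 6, the width is 6 − 1 = 5, so tw(G) ≤ 5. For the lower bound, the 6 vertices {a, b, c, d, e, f} are pairwise adjacent, and any tree decomposition puts a clique entirely inside one bag — forcing width ≥ 5. Hence tw(G) = 5 exactly.

Treewidth 5.
One optimal decomposition is:
Bags: B1 = {a, b, c, d, e, f}
Tree: (single bag)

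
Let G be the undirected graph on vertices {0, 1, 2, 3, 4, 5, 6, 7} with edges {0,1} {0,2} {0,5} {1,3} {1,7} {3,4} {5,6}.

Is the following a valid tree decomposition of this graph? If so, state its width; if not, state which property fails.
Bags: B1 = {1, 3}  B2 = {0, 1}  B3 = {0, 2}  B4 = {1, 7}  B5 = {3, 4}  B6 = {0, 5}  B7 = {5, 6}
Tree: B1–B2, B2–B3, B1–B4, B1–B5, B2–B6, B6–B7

Yes; width 1.

Vertex coverage: the bags together contain {0, 1, 2, 3, 4, 5, 6, 7}, the full vertex set. Edge coverage: each edge of G has both endpoints in at least one bag. Running intersection: for every vertex, the bags containing it form a connected subtree. All three properties hold, so this is a valid tree decomposition of width max|bag| − 1 = 1, and hence tw(G) ≤ 1.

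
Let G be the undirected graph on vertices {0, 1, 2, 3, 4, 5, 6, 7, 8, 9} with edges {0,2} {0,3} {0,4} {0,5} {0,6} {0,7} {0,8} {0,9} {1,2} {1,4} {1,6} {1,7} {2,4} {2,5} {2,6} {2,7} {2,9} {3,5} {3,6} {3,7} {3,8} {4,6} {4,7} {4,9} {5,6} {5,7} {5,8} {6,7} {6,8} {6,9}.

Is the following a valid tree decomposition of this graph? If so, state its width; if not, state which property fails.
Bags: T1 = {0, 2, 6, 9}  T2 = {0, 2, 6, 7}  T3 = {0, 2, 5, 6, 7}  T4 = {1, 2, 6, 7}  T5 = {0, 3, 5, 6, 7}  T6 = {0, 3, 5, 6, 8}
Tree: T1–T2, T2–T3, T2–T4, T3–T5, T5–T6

A tree decomposition must satisfy three properties: every vertex lies in some bag; for every edge, both endpoints lie together in some bag; and for every vertex, the bags containing it form a connected subtree. Here vertex 4 appears in no bag, so the decomposition is invalid.

No — vertex 4 appears in no bag.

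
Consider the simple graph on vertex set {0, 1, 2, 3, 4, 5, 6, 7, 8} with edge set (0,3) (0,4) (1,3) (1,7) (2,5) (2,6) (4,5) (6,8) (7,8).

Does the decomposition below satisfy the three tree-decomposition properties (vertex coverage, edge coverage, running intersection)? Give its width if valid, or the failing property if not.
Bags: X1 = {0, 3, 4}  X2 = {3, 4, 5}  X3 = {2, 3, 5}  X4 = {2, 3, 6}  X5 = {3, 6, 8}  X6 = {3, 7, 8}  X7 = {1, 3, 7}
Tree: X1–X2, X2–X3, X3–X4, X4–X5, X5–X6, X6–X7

Vertex coverage: the bags together contain {0, 1, 2, 3, 4, 5, 6, 7, 8}, the full vertex set. Edge coverage: each edge of G has both endpoints in at least one bag. Running intersection: for every vertex, the bags containing it form a connected subtree. All three properties hold, so this is a valid tree decomposition of width max|bag| − 1 = 2, and hence tw(G) ≤ 2.

Yes; width 2.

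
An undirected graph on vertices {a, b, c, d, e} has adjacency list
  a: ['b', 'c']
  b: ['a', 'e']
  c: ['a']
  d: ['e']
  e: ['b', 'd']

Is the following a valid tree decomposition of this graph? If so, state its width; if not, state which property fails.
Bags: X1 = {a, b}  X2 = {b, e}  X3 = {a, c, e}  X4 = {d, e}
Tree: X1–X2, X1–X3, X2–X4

A tree decomposition must satisfy three properties: every vertex lies in some bag; for every edge, both endpoints lie together in some bag; and for every vertex, the bags containing it form a connected subtree. Here bags containing vertex e are not connected in the tree, so the decomposition is invalid.

No — bags containing vertex e are not connected in the tree.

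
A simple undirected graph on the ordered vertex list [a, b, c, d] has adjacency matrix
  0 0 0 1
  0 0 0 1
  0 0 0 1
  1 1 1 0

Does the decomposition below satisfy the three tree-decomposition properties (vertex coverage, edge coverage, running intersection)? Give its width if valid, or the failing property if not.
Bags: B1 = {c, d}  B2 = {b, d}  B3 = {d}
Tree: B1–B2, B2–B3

No — vertex a appears in no bag.

A tree decomposition must satisfy three properties: every vertex lies in some bag; for every edge, both endpoints lie together in some bag; and for every vertex, the bags containing it form a connected subtree. Here vertex a appears in no bag, so the decomposition is invalid.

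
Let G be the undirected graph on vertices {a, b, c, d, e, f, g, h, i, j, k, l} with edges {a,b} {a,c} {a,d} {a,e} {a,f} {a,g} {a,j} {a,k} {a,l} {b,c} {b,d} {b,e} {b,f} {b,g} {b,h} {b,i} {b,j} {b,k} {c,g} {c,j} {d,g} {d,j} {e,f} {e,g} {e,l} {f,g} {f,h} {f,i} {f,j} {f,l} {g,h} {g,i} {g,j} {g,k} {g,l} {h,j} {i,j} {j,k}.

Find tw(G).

A width-4 tree decomposition is:
Bags: B1 = {a, e, f, g, l}  B2 = {a, b, e, f, g}  B3 = {a, b, f, g, j}  B4 = {a, b, g, j, k}  B5 = {b, f, g, i, j}  B6 = {a, b, d, g, j}  B7 = {b, f, g, h, j}  B8 = {a, b, c, g, j}
Tree: B1–B2, B2–B3, B3–B4, B3–B5, B4–B6, B3–B7, B6–B8
Each bag holds 5 vertices, so the decomposition has width 4, which upper-bounds the treewidth. For the lower bound, the 5 vertices {a, e, f, g, l} are pairwise adjacent, and any tree decomposition puts a clique entirely inside one bag — forcing width ≥ 4. The upper and lower bounds meet at 4, so that is the treewidth.

4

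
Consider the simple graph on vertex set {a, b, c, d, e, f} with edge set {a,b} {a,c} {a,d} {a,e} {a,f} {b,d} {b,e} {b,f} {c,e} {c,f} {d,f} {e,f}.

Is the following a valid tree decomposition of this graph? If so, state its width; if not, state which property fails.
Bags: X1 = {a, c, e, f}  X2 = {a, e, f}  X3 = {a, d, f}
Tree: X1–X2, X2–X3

No — vertex b appears in no bag.

A tree decomposition must satisfy three properties: every vertex lies in some bag; for every edge, both endpoints lie together in some bag; and for every vertex, the bags containing it form a connected subtree. Here vertex b appears in no bag, so the decomposition is invalid.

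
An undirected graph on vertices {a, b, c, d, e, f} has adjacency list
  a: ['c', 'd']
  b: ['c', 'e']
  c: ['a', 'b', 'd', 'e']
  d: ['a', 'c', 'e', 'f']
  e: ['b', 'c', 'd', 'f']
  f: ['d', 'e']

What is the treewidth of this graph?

2

A width-2 tree decomposition is:
Bags: B1 = {a, c, d}  B2 = {c, d, e}  B3 = {d, e, f}  B4 = {b, c, e}
Tree: B1–B2, B2–B3, B2–B4
Each bag holds 3 vertices, so the decomposition has width 2, which upper-bounds the treewidth. For the lower bound, the 3 vertices {c, d, e} are pairwise adjacent, and any tree decomposition puts a clique entirely inside one bag — forcing width ≥ 2. The upper and lower bounds meet at 2, so that is the treewidth.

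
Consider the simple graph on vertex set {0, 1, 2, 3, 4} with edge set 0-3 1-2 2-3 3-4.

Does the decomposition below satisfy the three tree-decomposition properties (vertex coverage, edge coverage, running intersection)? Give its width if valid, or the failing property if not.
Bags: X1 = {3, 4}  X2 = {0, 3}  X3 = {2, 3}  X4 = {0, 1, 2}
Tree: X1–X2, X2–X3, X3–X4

No — bags containing vertex 0 are not connected in the tree.

A tree decomposition must satisfy three properties: every vertex lies in some bag; for every edge, both endpoints lie together in some bag; and for every vertex, the bags containing it form a connected subtree. Here bags containing vertex 0 are not connected in the tree, so the decomposition is invalid.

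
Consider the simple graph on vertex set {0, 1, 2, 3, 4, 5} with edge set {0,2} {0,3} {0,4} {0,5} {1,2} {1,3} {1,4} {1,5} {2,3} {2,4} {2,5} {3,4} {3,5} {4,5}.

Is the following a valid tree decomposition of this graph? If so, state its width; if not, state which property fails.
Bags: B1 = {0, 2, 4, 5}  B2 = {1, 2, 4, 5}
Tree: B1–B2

A tree decomposition must satisfy three properties: every vertex lies in some bag; for every edge, both endpoints lie together in some bag; and for every vertex, the bags containing it form a connected subtree. Here vertex 3 appears in no bag, so the decomposition is invalid.

No — vertex 3 appears in no bag.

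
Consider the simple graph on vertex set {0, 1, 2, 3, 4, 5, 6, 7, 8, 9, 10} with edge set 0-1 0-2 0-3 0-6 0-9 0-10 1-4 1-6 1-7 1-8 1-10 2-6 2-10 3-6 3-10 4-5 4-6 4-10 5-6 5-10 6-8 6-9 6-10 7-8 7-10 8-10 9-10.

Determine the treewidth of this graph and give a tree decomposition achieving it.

Treewidth 3.
One optimal decomposition is:
Bags: B1 = {1, 4, 6, 10}  B2 = {0, 1, 6, 10}  B3 = {0, 6, 9, 10}  B4 = {1, 6, 8, 10}  B5 = {0, 3, 6, 10}  B6 = {4, 5, 6, 10}  B7 = {0, 2, 6, 10}  B8 = {1, 7, 8, 10}
Tree: B1–B2, B2–B3, B2–B4, B3–B5, B1–B6, B5–B7, B4–B8

Each bag holds 4 vertices, so the decomposition has width 3, which upper-bounds the treewidth. On the other hand G contains the 4-clique {0, 1, 6, 10}. A clique must lie in a single bag of any decomposition, so no decomposition can have width below 3. Combining the bounds, tw(G) = 3.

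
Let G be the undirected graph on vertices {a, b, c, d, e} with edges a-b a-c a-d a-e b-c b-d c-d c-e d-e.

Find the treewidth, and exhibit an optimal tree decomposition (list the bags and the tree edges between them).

Treewidth 3.
One optimal decomposition is:
Bags: B1 = {a, b, c, d}  B2 = {a, c, d, e}
Tree: B1–B2

Each bag holds 4 vertices, so the decomposition has width 3, which upper-bounds the treewidth. On the other hand G contains the 4-clique {a, c, d, e}. A clique must lie in a single bag of any decomposition, so no decomposition can have width below 3. Combining the bounds, tw(G) = 3.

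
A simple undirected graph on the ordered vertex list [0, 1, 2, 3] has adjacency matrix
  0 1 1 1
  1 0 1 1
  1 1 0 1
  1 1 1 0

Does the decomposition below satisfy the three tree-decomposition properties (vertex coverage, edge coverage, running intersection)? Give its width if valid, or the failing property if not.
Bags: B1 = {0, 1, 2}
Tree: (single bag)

A tree decomposition must satisfy three properties: every vertex lies in some bag; for every edge, both endpoints lie together in some bag; and for every vertex, the bags containing it form a connected subtree. Here vertex 3 appears in no bag, so the decomposition is invalid.

No — vertex 3 appears in no bag.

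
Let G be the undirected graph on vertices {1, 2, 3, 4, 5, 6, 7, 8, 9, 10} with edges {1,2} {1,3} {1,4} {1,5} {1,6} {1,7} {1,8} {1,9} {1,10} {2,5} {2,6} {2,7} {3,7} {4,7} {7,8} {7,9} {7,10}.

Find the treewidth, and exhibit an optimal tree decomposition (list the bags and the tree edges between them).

Every bag has size at most 3, so the width is 3 − 1 = 2 and tw(G) ≤ 2. On the other hand G contains the 3-clique {1, 2, 5}. A clique must lie in a single bag of any decomposition, so no decomposition can have width below 2. The upper and lower bounds meet at 2, so that is the treewidth.

Treewidth 2.
One optimal decomposition is:
Bags: B1 = {1, 4, 7}  B2 = {1, 2, 7}  B3 = {1, 7, 8}  B4 = {1, 7, 9}  B5 = {1, 3, 7}  B6 = {1, 2, 5}  B7 = {1, 7, 10}  B8 = {1, 2, 6}
Tree: B1–B2, B2–B3, B1–B4, B1–B5, B2–B6, B3–B7, B2–B8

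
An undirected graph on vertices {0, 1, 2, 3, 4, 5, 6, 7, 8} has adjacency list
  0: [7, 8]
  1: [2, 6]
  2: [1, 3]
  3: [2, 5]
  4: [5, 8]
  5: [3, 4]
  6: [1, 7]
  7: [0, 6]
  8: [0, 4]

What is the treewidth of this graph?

2

A width-2 tree decomposition is:
Bags: B1 = {3, 4, 5}  B2 = {2, 3, 4}  B3 = {1, 2, 4}  B4 = {1, 4, 6}  B5 = {4, 6, 7}  B6 = {0, 4, 7}  B7 = {0, 4, 8}
Tree: B1–B2, B2–B3, B3–B4, B4–B5, B5–B6, B6–B7
The largest bag has 3 vertices, giving width 2; this decomposition certifies tw(G) ≤ 2. Since 4–5–3–2–1–6–7–0–8–4 is a cycle in G, G is not acyclic. Forests are exactly the graphs of treewidth ≤ 1, so tw(G) ≥ 2. The upper and lower bounds meet at 2, so that is the treewidth.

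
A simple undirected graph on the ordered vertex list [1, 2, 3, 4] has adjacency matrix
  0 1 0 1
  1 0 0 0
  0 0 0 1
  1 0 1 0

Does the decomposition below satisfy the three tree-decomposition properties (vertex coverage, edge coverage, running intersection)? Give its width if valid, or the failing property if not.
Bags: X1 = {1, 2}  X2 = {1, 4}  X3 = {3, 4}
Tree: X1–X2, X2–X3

Checking the three conditions: (i) the bags cover all of {1, 2, 3, 4}; (ii) for each edge, some bag contains both endpoints; (iii) the bags containing any fixed vertex form a subtree. All hold, so the decomposition is valid with width 2 − 1 = 1.

Yes; width 1.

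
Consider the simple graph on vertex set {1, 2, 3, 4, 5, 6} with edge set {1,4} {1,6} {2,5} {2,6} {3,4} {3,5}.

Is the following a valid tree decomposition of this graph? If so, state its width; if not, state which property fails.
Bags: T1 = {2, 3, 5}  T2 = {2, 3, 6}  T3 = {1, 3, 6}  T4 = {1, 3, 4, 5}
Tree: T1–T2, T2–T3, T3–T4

No — bags containing vertex 5 are not connected in the tree.

A tree decomposition must satisfy three properties: every vertex lies in some bag; for every edge, both endpoints lie together in some bag; and for every vertex, the bags containing it form a connected subtree. Here bags containing vertex 5 are not connected in the tree, so the decomposition is invalid.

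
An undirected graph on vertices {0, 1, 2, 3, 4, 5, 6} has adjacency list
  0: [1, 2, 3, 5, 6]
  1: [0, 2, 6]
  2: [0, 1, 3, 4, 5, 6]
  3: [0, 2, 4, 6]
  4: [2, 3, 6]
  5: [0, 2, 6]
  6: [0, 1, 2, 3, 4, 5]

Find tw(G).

3

A width-3 tree decomposition is:
Bags: B1 = {2, 3, 4, 6}  B2 = {0, 2, 3, 6}  B3 = {0, 1, 2, 6}  B4 = {0, 2, 5, 6}
Tree: B1–B2, B2–B3, B3–B4
Every bag has size at most 4, so the width is 4 − 1 = 3 and tw(G) ≤ 3. Conversely, {0, 1, 2, 6} is a clique of size 4, and the vertices of any clique must share a bag in every tree decomposition; so some bag has ≥ 4 vertices and tw(G) ≥ 3. Therefore the treewidth is 3.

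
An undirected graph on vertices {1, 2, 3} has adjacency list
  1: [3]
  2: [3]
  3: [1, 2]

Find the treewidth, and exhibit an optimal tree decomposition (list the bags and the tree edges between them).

Every bag has size at most 2, so the width is 2 − 1 = 1 and tw(G) ≤ 1. Since G has at least one edge (e.g. 3–1), it is not an edgeless graph, so tw(G) ≥ 1. The upper and lower bounds meet at 1, so that is the treewidth.

Treewidth 1.
One optimal decomposition is:
Bags: B1 = {1, 3}  B2 = {2, 3}
Tree: B1–B2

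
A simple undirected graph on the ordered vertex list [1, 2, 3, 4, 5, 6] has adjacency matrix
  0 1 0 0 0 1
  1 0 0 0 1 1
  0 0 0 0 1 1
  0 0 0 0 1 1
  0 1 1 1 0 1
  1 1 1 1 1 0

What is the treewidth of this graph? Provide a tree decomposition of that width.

Treewidth 2.
One such decomposition:
Bags: B1 = {2, 5, 6}  B2 = {1, 2, 6}  B3 = {4, 5, 6}  B4 = {3, 5, 6}
Tree: B1–B2, B1–B3, B3–B4

The largest bag has 3 vertices, giving width 2; this decomposition certifies tw(G) ≤ 2. For the lower bound, the 3 vertices {1, 2, 6} are pairwise adjacent, and any tree decomposition puts a clique entirely inside one bag — forcing width ≥ 2. Combining the bounds, tw(G) = 2.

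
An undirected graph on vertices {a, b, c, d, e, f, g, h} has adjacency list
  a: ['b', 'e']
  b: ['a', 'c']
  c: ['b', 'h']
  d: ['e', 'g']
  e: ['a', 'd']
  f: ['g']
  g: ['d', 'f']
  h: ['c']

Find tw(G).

1

A width-1 tree decomposition is:
Bags: B1 = {f, g}  B2 = {d, g}  B3 = {d, e}  B4 = {a, e}  B5 = {a, b}  B6 = {b, c}  B7 = {c, h}
Tree: B1–B2, B2–B3, B3–B4, B4–B5, B5–B6, B6–B7
Each bag holds 2 vertices, so the decomposition has width 1, which upper-bounds the treewidth. G has an edge, so its treewidth is at least 1. The upper and lower bounds meet at 1, so that is the treewidth.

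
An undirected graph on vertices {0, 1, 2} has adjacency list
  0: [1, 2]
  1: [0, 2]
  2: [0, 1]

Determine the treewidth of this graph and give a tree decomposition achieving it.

A single bag containing all 3 vertices is trivially a valid decomposition of width 2. On the other hand G contains the 3-clique {0, 1, 2}. A clique must lie in a single bag of any decomposition, so no decomposition can have width below 2. Therefore the treewidth is 2.

Treewidth 2.
Bags: B1 = {0, 1, 2}
Tree: (single bag)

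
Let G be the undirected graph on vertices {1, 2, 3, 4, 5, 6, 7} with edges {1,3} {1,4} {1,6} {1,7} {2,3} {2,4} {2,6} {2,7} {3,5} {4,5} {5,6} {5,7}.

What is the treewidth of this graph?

3

A width-3 tree decomposition is:
Bags: B1 = {1, 2, 4, 5}  B2 = {1, 2, 5, 7}  B3 = {1, 2, 5, 6}  B4 = {1, 2, 3, 5}
Tree: B1–B2, B2–B3, B3–B4
Each bag holds 4 vertices, so the decomposition has width 3, which upper-bounds the treewidth. For the lower bound: the 4 vertex sets {4,5}, {1,7}, {2}, {6} are disjoint, each induces a connected subgraph, and every pair is joined by at least one edge of G. Contracting each set to a single vertex therefore yields K_{4} as a minor, and since treewidth is minor-monotone, tw(G) ≥ tw(K_{4}) = 3. Combining the bounds, tw(G) = 3.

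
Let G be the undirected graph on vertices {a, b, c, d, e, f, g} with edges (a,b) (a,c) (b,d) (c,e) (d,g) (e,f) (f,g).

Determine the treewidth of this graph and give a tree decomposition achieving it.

Treewidth 2.
Bags: B1 = {a, b, d}  B2 = {a, d, g}  B3 = {a, f, g}  B4 = {a, e, f}  B5 = {a, c, e}
Tree: B1–B2, B2–B3, B3–B4, B4–B5

The largest bag has 3 vertices, giving width 2; this decomposition certifies tw(G) ≤ 2. The edges a–b–d–g–f–e–c–a form a cycle, so G is not a tree and its treewidth is at least 2. The upper and lower bounds meet at 2, so that is the treewidth.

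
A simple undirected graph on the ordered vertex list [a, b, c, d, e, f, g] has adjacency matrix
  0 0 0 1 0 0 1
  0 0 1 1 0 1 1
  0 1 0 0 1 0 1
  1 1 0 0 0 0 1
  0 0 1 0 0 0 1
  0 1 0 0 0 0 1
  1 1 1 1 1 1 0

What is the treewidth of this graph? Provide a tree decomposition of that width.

The largest bag has 3 vertices, giving width 2; this decomposition certifies tw(G) ≤ 2. For the lower bound, the 3 vertices {c, e, g} are pairwise adjacent, and any tree decomposition puts a clique entirely inside one bag — forcing width ≥ 2. Hence tw(G) = 2 exactly.

Treewidth 2.
One such decomposition:
Bags: B1 = {b, c, g}  B2 = {c, e, g}  B3 = {b, d, g}  B4 = {a, d, g}  B5 = {b, f, g}
Tree: B1–B2, B1–B3, B3–B4, B1–B5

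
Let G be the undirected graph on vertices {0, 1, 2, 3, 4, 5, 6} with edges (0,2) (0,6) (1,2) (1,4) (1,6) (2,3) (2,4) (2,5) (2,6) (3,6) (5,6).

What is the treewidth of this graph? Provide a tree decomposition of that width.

Treewidth 2.
One optimal decomposition is:
Bags: B1 = {2, 5, 6}  B2 = {0, 2, 6}  B3 = {1, 2, 6}  B4 = {2, 3, 6}  B5 = {1, 2, 4}
Tree: B1–B2, B1–B3, B2–B4, B3–B5

The largest bag has 3 vertices, giving width 2; this decomposition certifies tw(G) ≤ 2. Conversely, {1, 2, 4} is a clique of size 3, and the vertices of any clique must share a bag in every tree decomposition; so some bag has ≥ 3 vertices and tw(G) ≥ 2. Therefore the treewidth is 2.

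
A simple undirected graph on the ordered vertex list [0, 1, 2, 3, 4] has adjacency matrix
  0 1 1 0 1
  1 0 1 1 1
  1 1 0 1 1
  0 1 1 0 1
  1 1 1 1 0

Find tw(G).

A width-3 tree decomposition is:
Bags: B1 = {0, 1, 2, 4}  B2 = {1, 2, 3, 4}
Tree: B1–B2
The largest bag has 4 vertices, giving width 3; this decomposition certifies tw(G) ≤ 3. For the lower bound, the 4 vertices {0, 1, 2, 4} are pairwise adjacent, and any tree decomposition puts a clique entirely inside one bag — forcing width ≥ 3. Hence tw(G) = 3 exactly.

3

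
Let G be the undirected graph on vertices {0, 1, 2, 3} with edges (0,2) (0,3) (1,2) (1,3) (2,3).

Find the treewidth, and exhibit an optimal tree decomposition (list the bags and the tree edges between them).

The largest bag has 3 vertices, giving width 2; this decomposition certifies tw(G) ≤ 2. On the other hand G contains the 3-clique {0, 2, 3}. A clique must lie in a single bag of any decomposition, so no decomposition can have width below 2. Hence tw(G) = 2 exactly.

Treewidth 2.
One optimal decomposition is:
Bags: B1 = {1, 2, 3}  B2 = {0, 2, 3}
Tree: B1–B2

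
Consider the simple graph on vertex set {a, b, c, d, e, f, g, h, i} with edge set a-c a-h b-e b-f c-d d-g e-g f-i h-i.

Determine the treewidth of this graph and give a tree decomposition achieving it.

Treewidth 2.
One optimal decomposition is:
Bags: B1 = {d, e, g}  B2 = {b, d, e}  B3 = {b, d, f}  B4 = {d, f, i}  B5 = {d, h, i}  B6 = {a, d, h}  B7 = {a, c, d}
Tree: B1–B2, B2–B3, B3–B4, B4–B5, B5–B6, B6–B7

The largest bag has 3 vertices, giving width 2; this decomposition certifies tw(G) ≤ 2. For the lower bound, G contains the cycle d–g–e–b–f–i–h–a–c–d, so G is not a forest; only forests have treewidth ≤ 1, hence tw(G) ≥ 2. The upper and lower bounds meet at 2, so that is the treewidth.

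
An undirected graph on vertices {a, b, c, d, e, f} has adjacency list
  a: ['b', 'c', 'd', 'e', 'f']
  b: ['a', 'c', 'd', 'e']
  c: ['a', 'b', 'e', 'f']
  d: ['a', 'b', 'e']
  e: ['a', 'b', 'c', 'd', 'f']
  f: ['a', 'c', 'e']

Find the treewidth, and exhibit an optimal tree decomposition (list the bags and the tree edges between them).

Each bag holds 4 vertices, so the decomposition has width 3, which upper-bounds the treewidth. Conversely, {a, b, d, e} is a clique of size 4, and the vertices of any clique must share a bag in every tree decomposition; so some bag has ≥ 4 vertices and tw(G) ≥ 3. Combining the bounds, tw(G) = 3.

Treewidth 3.
One optimal decomposition is:
Bags: B1 = {a, b, c, e}  B2 = {a, b, d, e}  B3 = {a, c, e, f}
Tree: B1–B2, B1–B3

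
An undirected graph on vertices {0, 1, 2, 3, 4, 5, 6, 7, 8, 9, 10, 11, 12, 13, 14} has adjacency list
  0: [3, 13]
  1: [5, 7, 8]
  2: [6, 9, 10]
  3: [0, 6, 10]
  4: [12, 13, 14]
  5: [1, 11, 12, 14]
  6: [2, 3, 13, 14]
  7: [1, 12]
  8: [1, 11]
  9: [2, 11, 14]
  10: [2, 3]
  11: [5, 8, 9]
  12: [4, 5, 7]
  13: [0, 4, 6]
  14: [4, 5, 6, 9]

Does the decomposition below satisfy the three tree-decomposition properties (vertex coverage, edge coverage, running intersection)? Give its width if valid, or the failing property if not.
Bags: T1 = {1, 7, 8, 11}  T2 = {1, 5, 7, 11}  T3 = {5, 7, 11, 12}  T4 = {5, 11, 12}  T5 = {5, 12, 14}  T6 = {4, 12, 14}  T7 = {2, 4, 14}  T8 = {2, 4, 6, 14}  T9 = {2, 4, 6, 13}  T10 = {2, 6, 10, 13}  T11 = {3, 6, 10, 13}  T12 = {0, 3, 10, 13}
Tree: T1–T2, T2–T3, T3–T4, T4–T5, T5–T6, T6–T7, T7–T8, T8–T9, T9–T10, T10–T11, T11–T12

No — vertex 9 appears in no bag.

A tree decomposition must satisfy three properties: every vertex lies in some bag; for every edge, both endpoints lie together in some bag; and for every vertex, the bags containing it form a connected subtree. Here vertex 9 appears in no bag, so the decomposition is invalid.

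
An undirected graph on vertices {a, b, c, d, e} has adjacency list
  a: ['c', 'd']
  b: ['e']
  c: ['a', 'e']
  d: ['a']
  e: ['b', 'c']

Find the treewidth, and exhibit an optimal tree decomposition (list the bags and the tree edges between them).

Each bag holds 2 vertices, so the decomposition has width 1, which upper-bounds the treewidth. G has an edge, so its treewidth is at least 1. The upper and lower bounds meet at 1, so that is the treewidth.

Treewidth 1.
One such decomposition:
Bags: B1 = {b, e}  B2 = {c, e}  B3 = {a, c}  B4 = {a, d}
Tree: B1–B2, B2–B3, B3–B4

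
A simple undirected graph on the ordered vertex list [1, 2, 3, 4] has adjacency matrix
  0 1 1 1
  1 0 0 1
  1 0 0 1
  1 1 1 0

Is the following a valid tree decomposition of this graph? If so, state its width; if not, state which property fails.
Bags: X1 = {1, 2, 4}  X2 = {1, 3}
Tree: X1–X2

A tree decomposition must satisfy three properties: every vertex lies in some bag; for every edge, both endpoints lie together in some bag; and for every vertex, the bags containing it form a connected subtree. Here edge (4,3) lies in no bag, so the decomposition is invalid.

No — edge (4,3) lies in no bag.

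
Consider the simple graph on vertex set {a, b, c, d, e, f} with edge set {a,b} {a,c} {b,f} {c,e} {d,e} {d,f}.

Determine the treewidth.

2

A width-2 tree decomposition is:
Bags: B1 = {a, b, f}  B2 = {a, d, f}  B3 = {a, d, e}  B4 = {a, c, e}
Tree: B1–B2, B2–B3, B3–B4
Each bag holds 3 vertices, so the decomposition has width 2, which upper-bounds the treewidth. The edges a–b–f–d–e–c–a form a cycle, so G is not a tree and its treewidth is at least 2. Hence tw(G) = 2 exactly.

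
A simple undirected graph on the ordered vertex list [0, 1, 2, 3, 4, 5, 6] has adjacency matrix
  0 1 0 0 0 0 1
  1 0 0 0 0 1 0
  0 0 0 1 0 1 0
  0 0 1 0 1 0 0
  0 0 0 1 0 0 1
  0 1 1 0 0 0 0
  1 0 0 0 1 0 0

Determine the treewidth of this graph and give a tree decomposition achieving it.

Every bag has size at most 3, so the width is 3 − 1 = 2 and tw(G) ≤ 2. Since 2–3–4–6–0–1–5–2 is a cycle in G, G is not acyclic. Forests are exactly the graphs of treewidth ≤ 1, so tw(G) ≥ 2. The upper and lower bounds meet at 2, so that is the treewidth.

Treewidth 2.
Bags: B1 = {2, 3, 4}  B2 = {2, 4, 6}  B3 = {0, 2, 6}  B4 = {0, 1, 2}  B5 = {1, 2, 5}
Tree: B1–B2, B2–B3, B3–B4, B4–B5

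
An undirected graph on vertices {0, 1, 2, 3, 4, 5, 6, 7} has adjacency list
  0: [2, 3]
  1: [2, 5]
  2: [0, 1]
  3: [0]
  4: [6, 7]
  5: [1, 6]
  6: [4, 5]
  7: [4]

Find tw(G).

1

A width-1 tree decomposition is:
Bags: B1 = {0, 3}  B2 = {0, 2}  B3 = {1, 2}  B4 = {1, 5}  B5 = {5, 6}  B6 = {4, 6}  B7 = {4, 7}
Tree: B1–B2, B2–B3, B3–B4, B4–B5, B5–B6, B6–B7
The largest bag has 2 vertices, giving width 1; this decomposition certifies tw(G) ≤ 1. G has an edge, so its treewidth is at least 1. Combining the bounds, tw(G) = 1.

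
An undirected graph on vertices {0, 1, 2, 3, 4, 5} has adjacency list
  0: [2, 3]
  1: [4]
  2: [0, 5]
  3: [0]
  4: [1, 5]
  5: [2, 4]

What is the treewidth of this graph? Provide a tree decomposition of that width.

Treewidth 1.
Bags: B1 = {0, 3}  B2 = {0, 2}  B3 = {2, 5}  B4 = {4, 5}  B5 = {1, 4}
Tree: B1–B2, B2–B3, B3–B4, B4–B5

The largest bag has 2 vertices, giving width 1; this decomposition certifies tw(G) ≤ 1. Since G has at least one edge (e.g. 3–0), it is not an edgeless graph, so tw(G) ≥ 1. The upper and lower bounds meet at 1, so that is the treewidth.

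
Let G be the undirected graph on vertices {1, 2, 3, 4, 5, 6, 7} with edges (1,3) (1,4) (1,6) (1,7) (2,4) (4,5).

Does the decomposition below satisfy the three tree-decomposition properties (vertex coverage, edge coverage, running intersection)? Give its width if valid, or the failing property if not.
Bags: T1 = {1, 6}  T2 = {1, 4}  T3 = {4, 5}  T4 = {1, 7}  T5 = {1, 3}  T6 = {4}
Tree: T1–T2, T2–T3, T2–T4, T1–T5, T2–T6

No — vertex 2 appears in no bag.

A tree decomposition must satisfy three properties: every vertex lies in some bag; for every edge, both endpoints lie together in some bag; and for every vertex, the bags containing it form a connected subtree. Here vertex 2 appears in no bag, so the decomposition is invalid.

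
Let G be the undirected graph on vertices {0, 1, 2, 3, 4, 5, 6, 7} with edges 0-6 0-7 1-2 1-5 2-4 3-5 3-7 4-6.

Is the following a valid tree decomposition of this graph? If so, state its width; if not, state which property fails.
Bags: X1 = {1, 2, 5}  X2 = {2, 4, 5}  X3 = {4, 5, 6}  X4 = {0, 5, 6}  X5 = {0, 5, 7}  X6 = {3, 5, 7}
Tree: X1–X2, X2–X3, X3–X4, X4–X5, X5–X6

Yes; width 2.

Every vertex of G appears in some bag (union = {0, 1, 2, 3, 4, 5, 6, 7}); every edge is covered by a bag; and for each vertex v the set of bags containing v is connected in the bag tree. The decomposition is therefore valid. The largest bag has 3 vertices, so the width is 2.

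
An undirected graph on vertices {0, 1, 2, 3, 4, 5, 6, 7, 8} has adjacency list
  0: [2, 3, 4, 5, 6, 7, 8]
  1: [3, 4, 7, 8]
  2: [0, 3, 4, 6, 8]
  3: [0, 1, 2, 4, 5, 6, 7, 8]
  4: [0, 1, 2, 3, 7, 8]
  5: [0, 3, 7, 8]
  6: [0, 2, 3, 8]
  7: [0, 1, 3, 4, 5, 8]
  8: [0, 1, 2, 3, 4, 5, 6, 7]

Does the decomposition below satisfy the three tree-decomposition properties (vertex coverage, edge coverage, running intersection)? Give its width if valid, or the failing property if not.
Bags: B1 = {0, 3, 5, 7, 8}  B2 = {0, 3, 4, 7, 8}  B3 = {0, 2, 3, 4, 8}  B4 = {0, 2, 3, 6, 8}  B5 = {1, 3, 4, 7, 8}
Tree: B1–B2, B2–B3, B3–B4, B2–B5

Yes; width 4.

Checking the three conditions: (i) the bags cover all of {0, 1, 2, 3, 4, 5, 6, 7, 8}; (ii) for each edge, some bag contains both endpoints; (iii) the bags containing any fixed vertex form a subtree. All hold, so the decomposition is valid with width 5 − 1 = 4.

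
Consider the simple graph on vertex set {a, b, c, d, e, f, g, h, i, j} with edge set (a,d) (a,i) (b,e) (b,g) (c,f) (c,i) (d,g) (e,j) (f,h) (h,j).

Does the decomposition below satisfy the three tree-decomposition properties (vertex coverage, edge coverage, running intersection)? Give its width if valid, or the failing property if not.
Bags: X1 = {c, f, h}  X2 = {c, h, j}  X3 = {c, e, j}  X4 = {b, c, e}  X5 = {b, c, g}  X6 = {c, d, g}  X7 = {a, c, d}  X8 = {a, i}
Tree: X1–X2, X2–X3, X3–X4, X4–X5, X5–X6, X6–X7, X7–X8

No — edge (c,i) lies in no bag.

A tree decomposition must satisfy three properties: every vertex lies in some bag; for every edge, both endpoints lie together in some bag; and for every vertex, the bags containing it form a connected subtree. Here edge (c,i) lies in no bag, so the decomposition is invalid.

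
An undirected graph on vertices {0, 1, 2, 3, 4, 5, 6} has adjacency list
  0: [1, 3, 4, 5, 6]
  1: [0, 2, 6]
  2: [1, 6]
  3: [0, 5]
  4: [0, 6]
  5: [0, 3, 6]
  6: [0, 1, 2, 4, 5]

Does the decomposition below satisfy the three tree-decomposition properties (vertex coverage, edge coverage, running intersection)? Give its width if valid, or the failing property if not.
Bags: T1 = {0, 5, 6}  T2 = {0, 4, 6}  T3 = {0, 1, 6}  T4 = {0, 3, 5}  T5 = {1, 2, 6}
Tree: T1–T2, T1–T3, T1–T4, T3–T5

Yes; width 2.

Vertex coverage: the bags together contain {0, 1, 2, 3, 4, 5, 6}, the full vertex set. Edge coverage: each edge of G has both endpoints in at least one bag. Running intersection: for every vertex, the bags containing it form a connected subtree. All three properties hold, so this is a valid tree decomposition of width max|bag| − 1 = 2, and hence tw(G) ≤ 2.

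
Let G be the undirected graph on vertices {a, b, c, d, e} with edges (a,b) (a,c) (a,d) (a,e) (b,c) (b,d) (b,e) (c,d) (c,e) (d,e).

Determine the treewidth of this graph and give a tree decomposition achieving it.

A single bag containing all 5 vertices is trivially a valid decomposition of width 4. For the lower bound, the 5 vertices {a, b, c, d, e} are pairwise adjacent, and any tree decomposition puts a clique entirely inside one bag — forcing width ≥ 4. Hence tw(G) = 4 exactly.

Treewidth 4.
Bags: B1 = {a, b, c, d, e}
Tree: (single bag)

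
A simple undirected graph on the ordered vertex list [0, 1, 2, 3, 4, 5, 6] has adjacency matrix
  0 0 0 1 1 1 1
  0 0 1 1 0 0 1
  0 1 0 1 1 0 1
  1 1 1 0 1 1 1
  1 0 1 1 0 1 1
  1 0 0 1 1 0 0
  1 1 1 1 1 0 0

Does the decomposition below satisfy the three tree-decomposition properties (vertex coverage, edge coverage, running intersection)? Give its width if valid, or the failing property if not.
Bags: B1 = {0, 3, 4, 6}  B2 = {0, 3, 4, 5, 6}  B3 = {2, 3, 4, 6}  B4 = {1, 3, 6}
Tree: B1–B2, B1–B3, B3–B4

A tree decomposition must satisfy three properties: every vertex lies in some bag; for every edge, both endpoints lie together in some bag; and for every vertex, the bags containing it form a connected subtree. Here edge (2,1) lies in no bag, so the decomposition is invalid.

No — edge (2,1) lies in no bag.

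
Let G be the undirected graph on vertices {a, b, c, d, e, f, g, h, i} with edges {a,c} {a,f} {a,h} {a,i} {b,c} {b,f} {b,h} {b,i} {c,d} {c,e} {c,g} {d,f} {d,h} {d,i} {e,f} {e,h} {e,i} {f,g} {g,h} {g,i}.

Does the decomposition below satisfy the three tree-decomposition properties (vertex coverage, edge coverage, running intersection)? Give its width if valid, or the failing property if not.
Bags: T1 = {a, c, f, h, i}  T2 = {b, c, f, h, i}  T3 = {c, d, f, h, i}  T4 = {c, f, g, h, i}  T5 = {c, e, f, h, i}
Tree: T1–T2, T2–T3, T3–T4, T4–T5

Checking the three conditions: (i) the bags cover all of {a, b, c, d, e, f, g, h, i}; (ii) for each edge, some bag contains both endpoints; (iii) the bags containing any fixed vertex form a subtree. All hold, so the decomposition is valid with width 5 − 1 = 4.

Yes; width 4.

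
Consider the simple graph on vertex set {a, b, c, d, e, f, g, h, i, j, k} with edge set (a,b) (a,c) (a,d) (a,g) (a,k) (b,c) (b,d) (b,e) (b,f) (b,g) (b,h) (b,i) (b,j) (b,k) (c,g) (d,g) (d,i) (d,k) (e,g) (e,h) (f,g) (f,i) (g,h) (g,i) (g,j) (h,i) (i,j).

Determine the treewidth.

A width-3 tree decomposition is:
Bags: B1 = {b, g, h, i}  B2 = {b, d, g, i}  B3 = {a, b, d, g}  B4 = {b, g, i, j}  B5 = {a, b, c, g}  B6 = {b, f, g, i}  B7 = {a, b, d, k}  B8 = {b, e, g, h}
Tree: B1–B2, B2–B3, B2–B4, B3–B5, B1–B6, B3–B7, B1–B8
Each bag holds 4 vertices, so the decomposition has width 3, which upper-bounds the treewidth. For the lower bound, the 4 vertices {b, e, g, h} are pairwise adjacent, and any tree decomposition puts a clique entirely inside one bag — forcing width ≥ 3. Hence tw(G) = 3 exactly.

3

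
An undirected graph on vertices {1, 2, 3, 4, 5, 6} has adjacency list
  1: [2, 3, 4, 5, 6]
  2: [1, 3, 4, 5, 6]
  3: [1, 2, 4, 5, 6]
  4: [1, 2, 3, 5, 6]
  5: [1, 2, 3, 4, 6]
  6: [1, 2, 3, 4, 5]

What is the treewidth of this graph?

A width-5 tree decomposition is:
Bags: B1 = {1, 2, 3, 4, 5, 6}
Tree: (single bag)
With just one bag of size 6, the width is 6 − 1 = 5, so tw(G) ≤ 5. For the lower bound, the 6 vertices {1, 2, 3, 4, 5, 6} are pairwise adjacent, and any tree decomposition puts a clique entirely inside one bag — forcing width ≥ 5. The upper and lower bounds meet at 5, so that is the treewidth.

5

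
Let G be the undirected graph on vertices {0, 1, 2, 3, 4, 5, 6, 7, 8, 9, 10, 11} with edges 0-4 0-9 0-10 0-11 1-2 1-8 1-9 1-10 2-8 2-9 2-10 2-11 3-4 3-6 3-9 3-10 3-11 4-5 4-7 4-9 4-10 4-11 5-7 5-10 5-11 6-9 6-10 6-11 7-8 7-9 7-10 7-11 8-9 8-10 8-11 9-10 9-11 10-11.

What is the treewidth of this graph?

4

A width-4 tree decomposition is:
Bags: B1 = {4, 5, 7, 10, 11}  B2 = {4, 7, 9, 10, 11}  B3 = {7, 8, 9, 10, 11}  B4 = {0, 4, 9, 10, 11}  B5 = {3, 4, 9, 10, 11}  B6 = {2, 8, 9, 10, 11}  B7 = {1, 2, 8, 9, 10}  B8 = {3, 6, 9, 10, 11}
Tree: B1–B2, B2–B3, B2–B4, B4–B5, B3–B6, B6–B7, B5–B8
Each bag holds 5 vertices, so the decomposition has width 4, which upper-bounds the treewidth. For the lower bound, the 5 vertices {1, 2, 8, 9, 10} are pairwise adjacent, and any tree decomposition puts a clique entirely inside one bag — forcing width ≥ 4. Combining the bounds, tw(G) = 4.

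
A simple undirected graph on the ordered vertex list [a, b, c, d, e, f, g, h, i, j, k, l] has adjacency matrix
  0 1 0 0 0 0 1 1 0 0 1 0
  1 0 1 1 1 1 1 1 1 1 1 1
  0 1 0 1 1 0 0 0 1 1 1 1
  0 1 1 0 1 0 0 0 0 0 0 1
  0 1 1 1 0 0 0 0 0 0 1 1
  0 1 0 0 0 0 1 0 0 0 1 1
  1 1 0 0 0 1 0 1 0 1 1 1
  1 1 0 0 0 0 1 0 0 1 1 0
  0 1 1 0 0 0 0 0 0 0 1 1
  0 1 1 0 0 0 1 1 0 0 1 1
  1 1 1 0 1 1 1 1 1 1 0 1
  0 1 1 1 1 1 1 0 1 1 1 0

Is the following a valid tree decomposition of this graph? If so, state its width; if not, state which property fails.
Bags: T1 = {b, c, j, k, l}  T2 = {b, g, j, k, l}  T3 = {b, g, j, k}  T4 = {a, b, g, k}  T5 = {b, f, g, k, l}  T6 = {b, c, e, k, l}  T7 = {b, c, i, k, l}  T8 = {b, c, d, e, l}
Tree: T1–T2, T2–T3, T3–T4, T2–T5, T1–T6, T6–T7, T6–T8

No — vertex h appears in no bag.

A tree decomposition must satisfy three properties: every vertex lies in some bag; for every edge, both endpoints lie together in some bag; and for every vertex, the bags containing it form a connected subtree. Here vertex h appears in no bag, so the decomposition is invalid.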